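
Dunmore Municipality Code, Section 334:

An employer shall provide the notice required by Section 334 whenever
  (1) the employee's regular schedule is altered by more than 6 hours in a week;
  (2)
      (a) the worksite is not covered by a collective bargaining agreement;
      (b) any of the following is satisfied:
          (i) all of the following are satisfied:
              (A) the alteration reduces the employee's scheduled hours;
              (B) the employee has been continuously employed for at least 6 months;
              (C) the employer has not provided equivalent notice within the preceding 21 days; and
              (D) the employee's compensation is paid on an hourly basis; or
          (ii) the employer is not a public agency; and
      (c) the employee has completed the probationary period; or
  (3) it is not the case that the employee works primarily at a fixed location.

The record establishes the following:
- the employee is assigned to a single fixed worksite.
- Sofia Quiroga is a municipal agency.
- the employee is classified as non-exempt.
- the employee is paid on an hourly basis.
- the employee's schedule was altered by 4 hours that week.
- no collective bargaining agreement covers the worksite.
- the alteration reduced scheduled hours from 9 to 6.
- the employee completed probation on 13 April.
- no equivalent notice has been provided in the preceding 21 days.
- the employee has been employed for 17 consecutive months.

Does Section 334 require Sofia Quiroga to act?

(1) schedule shift > 6h — not met.
(a) no CBA — holds.
(A) hours reduced — met.
(B) tenure ≥ 6 mo. — satisfied.
(C) no recent notice — satisfied.
(D) hourly-paid — satisfied.
(i) = T AND T AND T AND T = true.
(ii) not (public agency) — not satisfied.
(b) = T OR F = true.
(c) past probation — met.
(2) = T AND T AND T = true.
(3) not (fixed location) — not satisfied.
So Overall is satisfied (F OR T OR F).

Yes — required.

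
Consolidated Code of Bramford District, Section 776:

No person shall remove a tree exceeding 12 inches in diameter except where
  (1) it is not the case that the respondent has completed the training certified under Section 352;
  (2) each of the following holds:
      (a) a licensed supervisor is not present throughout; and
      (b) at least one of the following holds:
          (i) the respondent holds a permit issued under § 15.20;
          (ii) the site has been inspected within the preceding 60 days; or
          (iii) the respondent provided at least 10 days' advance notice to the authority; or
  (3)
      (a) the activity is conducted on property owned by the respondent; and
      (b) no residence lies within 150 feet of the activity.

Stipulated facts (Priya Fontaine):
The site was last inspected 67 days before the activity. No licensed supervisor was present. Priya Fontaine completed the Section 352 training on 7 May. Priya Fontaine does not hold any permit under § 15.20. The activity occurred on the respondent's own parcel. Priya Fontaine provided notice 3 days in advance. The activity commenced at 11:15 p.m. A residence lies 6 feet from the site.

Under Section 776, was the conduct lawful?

No — unlawful.

(1) not (training certified) — fails.
(a) not (supervisor present) — satisfied.
(i) holds permit — not satisfied.
(ii) site inspected — not satisfied.
(iii) ≥10 days' notice — fails.
(b) = F OR F OR F = false.
(2) = T AND F = false.
(a) own property — satisfied.
(b) no residence in 150 ft — not satisfied.
(3) = T AND F = false.
Overall = F OR F OR F = false.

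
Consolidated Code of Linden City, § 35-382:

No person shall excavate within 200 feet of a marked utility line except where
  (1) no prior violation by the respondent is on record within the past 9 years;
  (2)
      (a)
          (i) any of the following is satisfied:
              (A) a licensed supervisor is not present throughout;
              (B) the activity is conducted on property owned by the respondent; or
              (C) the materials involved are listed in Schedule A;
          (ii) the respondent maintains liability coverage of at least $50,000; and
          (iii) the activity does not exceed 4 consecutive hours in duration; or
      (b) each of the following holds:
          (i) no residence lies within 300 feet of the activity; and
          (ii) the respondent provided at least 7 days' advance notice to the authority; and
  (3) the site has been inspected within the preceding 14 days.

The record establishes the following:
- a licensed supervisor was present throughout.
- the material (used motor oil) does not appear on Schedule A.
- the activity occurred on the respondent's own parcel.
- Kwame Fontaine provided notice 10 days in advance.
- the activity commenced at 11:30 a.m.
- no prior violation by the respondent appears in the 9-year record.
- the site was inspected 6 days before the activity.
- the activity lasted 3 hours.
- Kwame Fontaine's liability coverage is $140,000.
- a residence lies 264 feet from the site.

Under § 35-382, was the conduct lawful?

(1) no prior violation — holds.
(A) not (supervisor present) — fails.
(B) own property — holds.
(C) Schedule A material — not met.
So (i) is satisfied (F OR T OR F).
(ii) coverage ≥ $50,000 — met.
(iii) ≤ 4 hrs duration — satisfied.
So (a) is satisfied (T AND T AND T).
(i) no residence in 300 ft — not met.
(ii) ≥7 days' notice — holds.
(b): F AND T → false.
(2) = T OR F = true.
(3) site inspected — holds.
So Overall is satisfied (T AND T AND T).

Yes — lawful.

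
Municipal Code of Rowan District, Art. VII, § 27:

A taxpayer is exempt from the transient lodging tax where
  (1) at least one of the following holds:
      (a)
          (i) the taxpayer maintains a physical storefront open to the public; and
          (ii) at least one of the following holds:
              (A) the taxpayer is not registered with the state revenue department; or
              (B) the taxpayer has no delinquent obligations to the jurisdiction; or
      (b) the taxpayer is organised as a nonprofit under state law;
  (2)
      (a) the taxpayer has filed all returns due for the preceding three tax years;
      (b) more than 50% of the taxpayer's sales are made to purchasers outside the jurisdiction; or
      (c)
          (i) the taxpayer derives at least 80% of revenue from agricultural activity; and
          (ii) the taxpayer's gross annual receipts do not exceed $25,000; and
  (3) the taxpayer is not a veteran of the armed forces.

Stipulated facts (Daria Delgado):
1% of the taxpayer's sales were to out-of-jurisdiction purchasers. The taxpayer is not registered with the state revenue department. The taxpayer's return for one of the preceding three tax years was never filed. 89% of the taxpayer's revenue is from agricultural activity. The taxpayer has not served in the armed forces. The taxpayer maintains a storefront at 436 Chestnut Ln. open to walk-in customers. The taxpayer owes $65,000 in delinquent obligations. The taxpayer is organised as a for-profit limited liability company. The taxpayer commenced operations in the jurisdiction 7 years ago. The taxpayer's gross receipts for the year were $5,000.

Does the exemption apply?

Yes — exempt.

(i) has storefront — satisfied.
(A) not (state-registered) — satisfied.
(B) no delinquency — not satisfied.
(ii) = T OR F = true.
So (a) is satisfied (T AND T).
(b) nonprofit — fails.
(1) = T OR F = true.
(a) returns current — fails.
(b) >50% out-of-jur. sales — not satisfied.
(i) ≥80% agricultural — met.
(ii) receipts ≤ $25,000 — satisfied.
So (c) is satisfied (T AND T).
(2): F OR F OR T → true.
(3) not (veteran) — satisfied.
Overall = T AND T AND T = true.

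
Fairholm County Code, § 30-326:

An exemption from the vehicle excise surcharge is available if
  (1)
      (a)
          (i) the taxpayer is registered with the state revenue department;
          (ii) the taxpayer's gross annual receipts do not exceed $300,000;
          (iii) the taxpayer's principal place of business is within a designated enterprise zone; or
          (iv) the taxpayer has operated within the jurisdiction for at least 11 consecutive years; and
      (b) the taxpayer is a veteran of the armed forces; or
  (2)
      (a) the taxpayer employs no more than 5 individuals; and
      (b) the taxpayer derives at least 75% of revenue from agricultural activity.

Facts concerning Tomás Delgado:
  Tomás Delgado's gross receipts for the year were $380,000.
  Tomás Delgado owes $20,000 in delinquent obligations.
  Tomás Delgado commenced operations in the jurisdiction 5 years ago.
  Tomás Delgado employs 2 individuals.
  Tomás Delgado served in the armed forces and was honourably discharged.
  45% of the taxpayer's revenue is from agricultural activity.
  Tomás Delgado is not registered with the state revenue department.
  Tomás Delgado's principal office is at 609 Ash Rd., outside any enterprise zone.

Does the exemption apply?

(i) state-registered — fails.
(ii) receipts ≤ $300,000 — not satisfied.
(iii) in enterprise zone — fails.
(iv) ≥ 11 yrs in jurisdiction — not met.
(a): F OR F OR F OR F → false.
(b) veteran — met.
(1): F AND T → false.
(a) ≤ 5 employees — satisfied.
(b) ≥75% agricultural — fails.
(2): T AND F → false.
Overall: F OR F → false.

No — not exempt.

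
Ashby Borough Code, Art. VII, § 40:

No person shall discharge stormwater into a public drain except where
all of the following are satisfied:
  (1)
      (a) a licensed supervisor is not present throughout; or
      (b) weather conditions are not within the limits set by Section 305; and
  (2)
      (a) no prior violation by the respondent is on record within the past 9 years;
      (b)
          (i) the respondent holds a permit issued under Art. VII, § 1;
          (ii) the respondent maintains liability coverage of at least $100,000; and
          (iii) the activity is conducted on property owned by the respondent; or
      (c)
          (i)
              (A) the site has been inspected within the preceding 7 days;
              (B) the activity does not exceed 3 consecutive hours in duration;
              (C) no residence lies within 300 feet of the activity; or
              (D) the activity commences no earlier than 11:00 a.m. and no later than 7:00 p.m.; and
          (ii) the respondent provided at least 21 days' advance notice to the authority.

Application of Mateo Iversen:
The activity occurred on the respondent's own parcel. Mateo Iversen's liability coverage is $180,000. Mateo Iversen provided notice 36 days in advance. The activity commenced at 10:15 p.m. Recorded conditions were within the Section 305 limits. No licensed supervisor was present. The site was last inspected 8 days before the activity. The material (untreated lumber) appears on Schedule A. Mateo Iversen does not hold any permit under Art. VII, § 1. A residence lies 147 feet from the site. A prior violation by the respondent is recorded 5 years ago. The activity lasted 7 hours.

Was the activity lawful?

No — unlawful.

(a) not (supervisor present) — met.
(b) not (weather ok) — fails.
(1) = T OR F = true.
(a) no prior violation — not satisfied.
(i) holds permit — not satisfied.
(ii) coverage ≥ $100,000 — satisfied.
(iii) own property — satisfied.
(b): F AND T AND T → false.
(A) site inspected — not satisfied.
(B) ≤ 3 hrs duration — fails.
(C) no residence in 300 ft — not met.
(D) start within hours — not satisfied.
(i) = F OR F OR F OR F = false.
(ii) ≥21 days' notice — met.
(c): F AND T → false.
So (2) is not satisfied (F OR F OR F).
Overall = T AND F = false.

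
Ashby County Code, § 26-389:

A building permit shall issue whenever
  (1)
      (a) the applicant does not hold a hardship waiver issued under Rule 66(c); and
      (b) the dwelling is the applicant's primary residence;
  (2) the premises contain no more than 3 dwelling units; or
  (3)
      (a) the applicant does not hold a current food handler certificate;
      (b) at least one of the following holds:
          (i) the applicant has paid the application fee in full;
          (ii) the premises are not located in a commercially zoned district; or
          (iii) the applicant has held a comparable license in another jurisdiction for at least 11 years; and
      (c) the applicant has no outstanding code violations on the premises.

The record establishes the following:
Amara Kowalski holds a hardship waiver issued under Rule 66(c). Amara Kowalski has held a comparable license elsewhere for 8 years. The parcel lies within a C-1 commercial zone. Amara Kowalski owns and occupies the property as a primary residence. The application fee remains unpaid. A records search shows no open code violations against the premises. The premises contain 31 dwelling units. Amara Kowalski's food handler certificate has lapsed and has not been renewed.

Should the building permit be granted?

No — denied.

(a) not (hardship waiver) — not satisfied.
(b) primary residence — holds.
(1): F AND T → false.
(2) ≤ 3 units — not met.
(a) not (food handler cert.) — met.
(i) fee paid — not met.
(ii) not (commercially zoned) — not met.
(iii) prior license ≥ 11 yr — not satisfied.
So (b) is not satisfied (F OR F OR F).
(c) no code violations — met.
(3) = T AND F AND T = false.
Overall = F OR F OR F = false.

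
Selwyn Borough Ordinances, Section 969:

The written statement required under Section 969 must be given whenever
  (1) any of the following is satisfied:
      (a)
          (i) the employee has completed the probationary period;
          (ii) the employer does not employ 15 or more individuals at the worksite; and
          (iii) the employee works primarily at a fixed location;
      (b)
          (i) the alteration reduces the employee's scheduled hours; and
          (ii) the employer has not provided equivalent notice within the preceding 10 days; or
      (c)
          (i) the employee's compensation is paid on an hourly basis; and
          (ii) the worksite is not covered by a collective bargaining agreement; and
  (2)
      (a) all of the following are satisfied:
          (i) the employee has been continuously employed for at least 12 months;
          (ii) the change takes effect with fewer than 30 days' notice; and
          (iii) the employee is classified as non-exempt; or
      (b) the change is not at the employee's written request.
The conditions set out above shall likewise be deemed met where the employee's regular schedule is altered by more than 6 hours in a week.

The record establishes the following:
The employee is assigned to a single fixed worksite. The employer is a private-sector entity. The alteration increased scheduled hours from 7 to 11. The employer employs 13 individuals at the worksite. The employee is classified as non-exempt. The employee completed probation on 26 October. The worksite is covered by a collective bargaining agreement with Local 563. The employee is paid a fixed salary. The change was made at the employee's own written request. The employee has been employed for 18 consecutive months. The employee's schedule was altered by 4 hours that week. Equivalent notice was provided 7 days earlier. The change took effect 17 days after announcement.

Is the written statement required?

(i) past probation — satisfied.
(ii) not (≥ 15 at site) — satisfied.
(iii) fixed location — satisfied.
(a) = T AND T AND T = true.
(i) hours reduced — not satisfied.
(ii) no recent notice — fails.
(b) = F AND F = false.
(i) hourly-paid — not met.
(ii) no CBA — not met.
So (c) is not satisfied (F AND F).
(1): T OR F OR F → true.
(i) tenure ≥ 12 mo. — holds.
(ii) < 30 days' notice — holds.
(iii) non-exempt — satisfied.
(a) = T AND T AND T = true.
(b) not employee-requested — not met.
(2) = T OR F = true.
Overall = T AND T = true.
Exception (schedule shift > 6h) — not satisfied.
Result: main true OR exception false → true.

Yes — required.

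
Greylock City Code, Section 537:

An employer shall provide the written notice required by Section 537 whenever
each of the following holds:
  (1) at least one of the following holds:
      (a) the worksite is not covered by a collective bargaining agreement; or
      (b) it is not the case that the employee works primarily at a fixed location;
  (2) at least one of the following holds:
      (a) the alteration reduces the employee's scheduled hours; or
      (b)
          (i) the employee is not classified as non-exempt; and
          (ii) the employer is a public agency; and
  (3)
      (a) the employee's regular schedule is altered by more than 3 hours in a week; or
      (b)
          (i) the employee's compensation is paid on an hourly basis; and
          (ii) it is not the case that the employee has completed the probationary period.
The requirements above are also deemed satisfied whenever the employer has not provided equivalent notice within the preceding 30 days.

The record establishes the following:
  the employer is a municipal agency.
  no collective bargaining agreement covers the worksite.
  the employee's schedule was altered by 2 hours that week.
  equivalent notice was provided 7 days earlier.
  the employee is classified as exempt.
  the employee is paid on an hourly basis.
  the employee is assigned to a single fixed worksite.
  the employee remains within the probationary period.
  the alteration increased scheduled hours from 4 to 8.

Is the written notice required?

Yes — required.

(a) no CBA — met.
(b) not (fixed location) — fails.
(1): T OR F → true.
(a) hours reduced — not met.
(i) not (non-exempt) — satisfied.
(ii) public agency — holds.
(b) = T AND T = true.
(2) = F OR T = true.
(a) schedule shift > 3h — not satisfied.
(i) hourly-paid — satisfied.
(ii) not (past probation) — satisfied.
(b): T AND T → true.
(3): F OR T → true.
So Overall is satisfied (T AND T AND T).
Exception (no recent notice) — not satisfied.
Result: main true OR exception false → true.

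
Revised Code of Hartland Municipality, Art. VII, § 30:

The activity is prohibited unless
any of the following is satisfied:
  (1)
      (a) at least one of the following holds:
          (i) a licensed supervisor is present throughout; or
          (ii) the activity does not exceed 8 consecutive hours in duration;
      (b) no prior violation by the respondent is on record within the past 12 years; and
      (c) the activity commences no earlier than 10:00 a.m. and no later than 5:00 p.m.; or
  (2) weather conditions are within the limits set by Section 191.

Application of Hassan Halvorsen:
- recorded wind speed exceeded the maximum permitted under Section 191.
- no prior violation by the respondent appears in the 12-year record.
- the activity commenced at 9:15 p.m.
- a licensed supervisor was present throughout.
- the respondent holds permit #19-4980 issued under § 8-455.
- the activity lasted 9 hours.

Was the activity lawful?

No — unlawful.

(i) supervisor present — met.
(ii) ≤ 8 hrs duration — not met.
So (a) is satisfied (T OR F).
(b) no prior violation — holds.
(c) start within hours — not met.
So (1) is not satisfied (T AND T AND F).
(2) weather ok — not met.
Overall: F OR F → false.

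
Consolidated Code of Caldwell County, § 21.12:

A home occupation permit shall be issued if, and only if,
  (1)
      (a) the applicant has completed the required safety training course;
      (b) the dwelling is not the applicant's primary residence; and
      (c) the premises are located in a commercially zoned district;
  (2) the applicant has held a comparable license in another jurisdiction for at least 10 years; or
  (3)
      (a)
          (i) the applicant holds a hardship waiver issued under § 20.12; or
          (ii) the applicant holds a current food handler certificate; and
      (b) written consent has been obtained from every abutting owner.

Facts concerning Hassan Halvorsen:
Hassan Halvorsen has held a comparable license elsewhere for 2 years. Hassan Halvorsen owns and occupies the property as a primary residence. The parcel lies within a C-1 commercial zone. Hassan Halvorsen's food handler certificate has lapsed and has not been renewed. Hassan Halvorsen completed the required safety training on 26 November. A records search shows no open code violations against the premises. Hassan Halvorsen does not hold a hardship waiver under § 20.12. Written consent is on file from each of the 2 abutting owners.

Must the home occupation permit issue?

(a) safety training — holds.
(b) not (primary residence) — not met.
(c) commercially zoned — satisfied.
(1) = T AND F AND T = false.
(2) prior license ≥ 10 yr — not met.
(i) hardship waiver — fails.
(ii) food handler cert. — not met.
(a): F OR F → false.
(b) all abutters consent — holds.
(3) = F AND T = false.
So Overall is not satisfied (F OR F OR F).

No — denied.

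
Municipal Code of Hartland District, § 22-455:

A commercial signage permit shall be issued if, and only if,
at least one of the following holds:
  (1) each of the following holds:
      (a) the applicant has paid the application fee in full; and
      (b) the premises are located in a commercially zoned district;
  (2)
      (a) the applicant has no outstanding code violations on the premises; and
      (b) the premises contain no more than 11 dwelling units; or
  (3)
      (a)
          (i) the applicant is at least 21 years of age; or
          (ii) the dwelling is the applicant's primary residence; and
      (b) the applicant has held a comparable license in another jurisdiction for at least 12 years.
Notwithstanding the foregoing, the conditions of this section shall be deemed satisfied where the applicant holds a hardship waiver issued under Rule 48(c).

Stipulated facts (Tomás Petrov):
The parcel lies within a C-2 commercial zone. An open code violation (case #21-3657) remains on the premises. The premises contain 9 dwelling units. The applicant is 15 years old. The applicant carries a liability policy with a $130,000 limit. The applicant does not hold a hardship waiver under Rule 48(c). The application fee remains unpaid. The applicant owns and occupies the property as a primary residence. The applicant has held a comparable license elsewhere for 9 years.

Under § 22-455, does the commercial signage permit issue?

(a) fee paid — not satisfied.
(b) commercially zoned — met.
(1): F AND T → false.
(a) no code violations — not satisfied.
(b) ≤ 11 units — satisfied.
So (2) is not satisfied (F AND T).
(i) age ≥ 21 — not met.
(ii) primary residence — met.
So (a) is satisfied (F OR T).
(b) prior license ≥ 12 yr — fails.
So (3) is not satisfied (T AND F).
Overall: F OR F OR F → false.
Exception (hardship waiver) — not satisfied.
Result: main false OR exception false → false.

No — denied.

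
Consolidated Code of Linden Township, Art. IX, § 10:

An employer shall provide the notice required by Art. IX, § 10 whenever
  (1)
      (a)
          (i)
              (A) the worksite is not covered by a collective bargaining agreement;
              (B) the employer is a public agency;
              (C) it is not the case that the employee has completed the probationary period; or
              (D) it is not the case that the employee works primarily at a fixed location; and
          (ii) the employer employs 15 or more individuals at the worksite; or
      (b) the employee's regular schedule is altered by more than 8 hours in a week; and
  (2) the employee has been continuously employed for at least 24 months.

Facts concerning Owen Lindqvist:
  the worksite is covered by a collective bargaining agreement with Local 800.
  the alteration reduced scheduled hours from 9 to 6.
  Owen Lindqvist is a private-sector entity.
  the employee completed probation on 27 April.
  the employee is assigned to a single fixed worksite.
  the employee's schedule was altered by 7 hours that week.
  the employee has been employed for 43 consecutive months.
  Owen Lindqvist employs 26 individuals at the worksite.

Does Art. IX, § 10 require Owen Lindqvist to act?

(A) no CBA — not satisfied.
(B) public agency — not satisfied.
(C) not (past probation) — not met.
(D) not (fixed location) — not satisfied.
(i): F OR F OR F OR F → false.
(ii) ≥ 15 at site — holds.
So (a) is not satisfied (F AND T).
(b) schedule shift > 8h — not satisfied.
(1) = F OR F = false.
(2) tenure ≥ 24 mo. — satisfied.
So Overall is not satisfied (F AND T).

No — not required.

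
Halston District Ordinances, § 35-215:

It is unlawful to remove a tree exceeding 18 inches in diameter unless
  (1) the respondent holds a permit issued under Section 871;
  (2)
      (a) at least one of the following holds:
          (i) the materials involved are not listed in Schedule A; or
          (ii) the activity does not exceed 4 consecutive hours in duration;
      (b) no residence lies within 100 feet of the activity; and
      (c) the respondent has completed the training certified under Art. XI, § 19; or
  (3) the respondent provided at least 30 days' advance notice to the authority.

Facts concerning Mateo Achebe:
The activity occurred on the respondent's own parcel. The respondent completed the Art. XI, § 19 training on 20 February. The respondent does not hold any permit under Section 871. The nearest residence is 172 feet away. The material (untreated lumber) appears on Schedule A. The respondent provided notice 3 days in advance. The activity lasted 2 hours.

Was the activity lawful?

Yes — lawful.

(1) holds permit — not met.
(i) not (Schedule A material) — not met.
(ii) ≤ 4 hrs duration — holds.
(a) = F OR T = true.
(b) no residence in 100 ft — met.
(c) training certified — holds.
(2): T AND T AND T → true.
(3) ≥30 days' notice — fails.
Overall: F OR T OR F → true.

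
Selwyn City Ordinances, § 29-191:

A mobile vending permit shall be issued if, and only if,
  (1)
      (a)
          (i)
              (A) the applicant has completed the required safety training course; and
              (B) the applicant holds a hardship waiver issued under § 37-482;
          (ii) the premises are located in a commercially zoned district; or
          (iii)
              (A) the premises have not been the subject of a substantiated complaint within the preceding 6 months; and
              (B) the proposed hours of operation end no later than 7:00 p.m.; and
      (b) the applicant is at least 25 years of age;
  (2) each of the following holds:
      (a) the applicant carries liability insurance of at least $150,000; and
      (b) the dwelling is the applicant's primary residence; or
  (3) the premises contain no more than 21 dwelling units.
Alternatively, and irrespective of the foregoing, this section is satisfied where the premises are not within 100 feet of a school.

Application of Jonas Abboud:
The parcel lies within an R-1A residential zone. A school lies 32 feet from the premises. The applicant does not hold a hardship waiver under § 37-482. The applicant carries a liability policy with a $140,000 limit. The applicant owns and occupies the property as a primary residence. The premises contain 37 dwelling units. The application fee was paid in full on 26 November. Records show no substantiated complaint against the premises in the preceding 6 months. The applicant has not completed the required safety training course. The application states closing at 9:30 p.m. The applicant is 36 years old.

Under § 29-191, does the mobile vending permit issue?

No — denied.

(A) safety training — fails.
(B) hardship waiver — not satisfied.
(i) = F AND F = false.
(ii) commercially zoned — not met.
(A) no complaint in 6 mo. — met.
(B) closes by 7 p.m. — fails.
So (iii) is not satisfied (T AND F).
(a): F OR F OR F → false.
(b) age ≥ 25 — met.
So (1) is not satisfied (F AND T).
(a) insurance ≥ $150,000 — not met.
(b) primary residence — satisfied.
(2) = F AND T = false.
(3) ≤ 21 units — not satisfied.
So Overall is not satisfied (F OR F OR F).
Exception (≥100 ft from school) — not satisfied.
Result: main false OR exception false → false.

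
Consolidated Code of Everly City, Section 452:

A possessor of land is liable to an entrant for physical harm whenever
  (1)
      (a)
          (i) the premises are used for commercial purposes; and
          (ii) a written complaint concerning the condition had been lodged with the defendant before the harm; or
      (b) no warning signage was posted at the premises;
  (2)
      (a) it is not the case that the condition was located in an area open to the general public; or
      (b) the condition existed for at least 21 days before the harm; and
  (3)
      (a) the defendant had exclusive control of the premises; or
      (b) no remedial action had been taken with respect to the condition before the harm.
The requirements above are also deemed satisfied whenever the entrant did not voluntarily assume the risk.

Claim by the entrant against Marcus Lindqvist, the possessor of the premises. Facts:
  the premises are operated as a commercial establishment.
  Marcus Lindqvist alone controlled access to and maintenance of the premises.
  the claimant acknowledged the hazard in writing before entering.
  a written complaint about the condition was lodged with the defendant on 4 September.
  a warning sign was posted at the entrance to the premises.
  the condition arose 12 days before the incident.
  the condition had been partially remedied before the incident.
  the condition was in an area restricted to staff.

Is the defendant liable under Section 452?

(i) commercial use — met.
(ii) complaint lodged — met.
So (a) is satisfied (T AND T).
(b) no signage posted — fails.
So (1) is satisfied (T OR F).
(a) not (public area) — satisfied.
(b) condition ≥21 days old — not met.
(2): T OR F → true.
(a) exclusive control — satisfied.
(b) no remedial action — fails.
(3): T OR F → true.
So Overall is satisfied (T AND T AND T).
Exception (no assumed risk) — not satisfied.
Result: main true OR exception false → true.

Yes — liable.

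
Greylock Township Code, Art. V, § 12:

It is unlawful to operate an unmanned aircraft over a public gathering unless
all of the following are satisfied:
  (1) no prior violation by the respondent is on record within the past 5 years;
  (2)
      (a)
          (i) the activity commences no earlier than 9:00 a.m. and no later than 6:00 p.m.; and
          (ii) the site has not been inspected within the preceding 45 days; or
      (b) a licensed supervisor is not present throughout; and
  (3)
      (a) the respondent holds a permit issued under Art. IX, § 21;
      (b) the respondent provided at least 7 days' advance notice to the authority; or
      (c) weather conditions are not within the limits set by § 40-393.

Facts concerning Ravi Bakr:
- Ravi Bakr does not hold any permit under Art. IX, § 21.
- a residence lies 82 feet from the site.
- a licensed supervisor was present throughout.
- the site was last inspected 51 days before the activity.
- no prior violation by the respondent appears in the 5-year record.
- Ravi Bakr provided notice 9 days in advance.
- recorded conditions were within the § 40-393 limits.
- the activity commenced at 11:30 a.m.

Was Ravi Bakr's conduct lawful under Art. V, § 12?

(1) no prior violation — holds.
(i) start within hours — met.
(ii) not (site inspected) — satisfied.
So (a) is satisfied (T AND T).
(b) not (supervisor present) — not met.
(2) = T OR F = true.
(a) holds permit — fails.
(b) ≥7 days' notice — holds.
(c) not (weather ok) — fails.
So (3) is satisfied (F OR T OR F).
Overall = T AND T AND T = true.

Yes — lawful.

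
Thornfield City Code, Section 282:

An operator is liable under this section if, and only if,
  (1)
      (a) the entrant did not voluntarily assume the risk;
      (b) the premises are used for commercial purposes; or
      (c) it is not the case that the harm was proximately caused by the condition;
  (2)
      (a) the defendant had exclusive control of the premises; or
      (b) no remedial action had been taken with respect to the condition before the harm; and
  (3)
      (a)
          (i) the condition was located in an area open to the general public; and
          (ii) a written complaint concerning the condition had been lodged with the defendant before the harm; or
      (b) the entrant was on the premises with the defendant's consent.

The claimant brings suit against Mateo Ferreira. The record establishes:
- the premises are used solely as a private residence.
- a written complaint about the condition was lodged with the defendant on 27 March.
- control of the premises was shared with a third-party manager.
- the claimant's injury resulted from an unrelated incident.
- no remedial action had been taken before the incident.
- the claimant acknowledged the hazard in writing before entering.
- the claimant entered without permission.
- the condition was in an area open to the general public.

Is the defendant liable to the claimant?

Yes — liable.

(a) no assumed risk — fails.
(b) commercial use — fails.
(c) not (proximate cause) — holds.
So (1) is satisfied (F OR F OR T).
(a) exclusive control — fails.
(b) no remedial action — holds.
(2): F OR T → true.
(i) public area — met.
(ii) complaint lodged — met.
(a) = T AND T = true.
(b) consent to enter — not satisfied.
(3): T OR F → true.
Overall = T AND T AND T = true.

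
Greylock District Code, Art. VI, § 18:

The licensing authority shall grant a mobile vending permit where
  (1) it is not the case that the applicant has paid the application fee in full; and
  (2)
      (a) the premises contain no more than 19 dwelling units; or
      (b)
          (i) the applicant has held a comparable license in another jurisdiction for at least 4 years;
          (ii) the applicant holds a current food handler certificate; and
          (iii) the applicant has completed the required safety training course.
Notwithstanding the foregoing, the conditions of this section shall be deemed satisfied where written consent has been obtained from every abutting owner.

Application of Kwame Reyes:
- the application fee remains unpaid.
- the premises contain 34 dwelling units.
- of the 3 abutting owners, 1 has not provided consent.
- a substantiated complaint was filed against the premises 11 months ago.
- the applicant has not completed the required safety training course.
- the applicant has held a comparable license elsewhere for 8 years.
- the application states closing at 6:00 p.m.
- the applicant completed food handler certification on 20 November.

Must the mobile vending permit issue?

(1) not (fee paid) — satisfied.
(a) ≤ 19 units — not met.
(i) prior license ≥ 4 yr — holds.
(ii) food handler cert. — met.
(iii) safety training — not satisfied.
(b) = T AND T AND F = false.
So (2) is not satisfied (F OR F).
Overall: T AND F → false.
Exception (all abutters consent) — not satisfied.
Result: main false OR exception false → false.

No — denied.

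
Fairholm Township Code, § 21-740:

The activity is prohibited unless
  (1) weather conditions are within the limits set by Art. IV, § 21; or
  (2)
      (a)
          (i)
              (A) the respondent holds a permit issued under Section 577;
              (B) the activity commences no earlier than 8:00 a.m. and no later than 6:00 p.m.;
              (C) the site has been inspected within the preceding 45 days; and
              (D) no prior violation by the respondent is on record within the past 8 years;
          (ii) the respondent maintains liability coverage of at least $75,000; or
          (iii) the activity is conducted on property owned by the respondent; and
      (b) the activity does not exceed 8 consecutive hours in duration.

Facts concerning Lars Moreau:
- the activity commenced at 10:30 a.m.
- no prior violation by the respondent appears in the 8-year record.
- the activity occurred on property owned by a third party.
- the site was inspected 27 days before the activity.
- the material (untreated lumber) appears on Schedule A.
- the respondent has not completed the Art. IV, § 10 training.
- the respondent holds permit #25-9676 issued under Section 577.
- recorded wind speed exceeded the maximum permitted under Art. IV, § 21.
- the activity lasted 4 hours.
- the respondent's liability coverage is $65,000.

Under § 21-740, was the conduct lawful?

Yes — lawful.

(1) weather ok — not met.
(A) holds permit — met.
(B) start within hours — satisfied.
(C) site inspected — met.
(D) no prior violation — holds.
(i) = T AND T AND T AND T = true.
(ii) coverage ≥ $75,000 — fails.
(iii) own property — not satisfied.
(a): T OR F OR F → true.
(b) ≤ 8 hrs duration — satisfied.
So (2) is satisfied (T AND T).
Overall = F OR T = true.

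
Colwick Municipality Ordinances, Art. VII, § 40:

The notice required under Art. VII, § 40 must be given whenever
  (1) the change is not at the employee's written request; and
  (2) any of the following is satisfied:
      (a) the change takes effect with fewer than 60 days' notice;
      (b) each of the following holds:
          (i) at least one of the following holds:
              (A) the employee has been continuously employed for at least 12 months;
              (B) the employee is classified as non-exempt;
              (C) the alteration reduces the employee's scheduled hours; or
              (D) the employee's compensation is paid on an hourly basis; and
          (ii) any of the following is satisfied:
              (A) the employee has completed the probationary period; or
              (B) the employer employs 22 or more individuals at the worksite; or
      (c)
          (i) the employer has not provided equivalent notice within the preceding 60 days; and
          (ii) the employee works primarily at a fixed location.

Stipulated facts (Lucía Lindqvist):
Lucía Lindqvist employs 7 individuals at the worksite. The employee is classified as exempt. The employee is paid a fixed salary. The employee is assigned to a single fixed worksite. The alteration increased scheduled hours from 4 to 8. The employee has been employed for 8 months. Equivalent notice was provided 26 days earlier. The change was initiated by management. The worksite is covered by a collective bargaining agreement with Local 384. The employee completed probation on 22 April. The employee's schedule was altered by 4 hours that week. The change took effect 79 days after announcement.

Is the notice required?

No — not required.

(1) not employee-requested — satisfied.
(a) < 60 days' notice — fails.
(A) tenure ≥ 12 mo. — not met.
(B) non-exempt — fails.
(C) hours reduced — not satisfied.
(D) hourly-paid — fails.
(i) = F OR F OR F OR F = false.
(A) past probation — satisfied.
(B) ≥ 22 at site — not satisfied.
(ii) = T OR F = true.
(b) = F AND T = false.
(i) no recent notice — not satisfied.
(ii) fixed location — holds.
So (c) is not satisfied (F AND T).
(2) = F OR F OR F = false.
So Overall is not satisfied (T AND F).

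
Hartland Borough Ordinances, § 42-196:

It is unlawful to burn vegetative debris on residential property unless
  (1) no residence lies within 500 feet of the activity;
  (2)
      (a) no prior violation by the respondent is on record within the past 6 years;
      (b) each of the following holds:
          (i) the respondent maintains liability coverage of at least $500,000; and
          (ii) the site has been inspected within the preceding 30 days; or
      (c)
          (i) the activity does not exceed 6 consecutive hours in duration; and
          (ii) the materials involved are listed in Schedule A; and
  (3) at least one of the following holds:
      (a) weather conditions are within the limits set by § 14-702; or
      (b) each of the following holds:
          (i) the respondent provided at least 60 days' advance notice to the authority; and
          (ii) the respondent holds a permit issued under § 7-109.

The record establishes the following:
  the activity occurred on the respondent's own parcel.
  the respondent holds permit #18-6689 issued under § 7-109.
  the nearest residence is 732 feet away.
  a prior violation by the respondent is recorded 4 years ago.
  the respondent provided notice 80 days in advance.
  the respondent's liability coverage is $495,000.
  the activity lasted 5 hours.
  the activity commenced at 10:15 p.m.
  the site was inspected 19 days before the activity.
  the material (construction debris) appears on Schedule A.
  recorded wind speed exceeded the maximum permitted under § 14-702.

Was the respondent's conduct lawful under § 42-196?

(1) no residence in 500 ft — satisfied.
(a) no prior violation — not met.
(i) coverage ≥ $500,000 — not met.
(ii) site inspected — met.
(b): F AND T → false.
(i) ≤ 6 hrs duration — met.
(ii) Schedule A material — satisfied.
(c) = T AND T = true.
(2) = F OR F OR T = true.
(a) weather ok — fails.
(i) ≥60 days' notice — satisfied.
(ii) holds permit — satisfied.
So (b) is satisfied (T AND T).
So (3) is satisfied (F OR T).
Overall: T AND T AND T → true.

Yes — lawful.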